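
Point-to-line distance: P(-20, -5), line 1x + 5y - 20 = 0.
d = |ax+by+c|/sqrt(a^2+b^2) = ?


|1*(-20) + 5*(-5) - 20| = |-65| = 65
sqrt(1 + 25) = sqrt(26) = 5.0990
d = 65/sqrt(26) = 12.7475

12.7475


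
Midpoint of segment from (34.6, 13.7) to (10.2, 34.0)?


Mx = (34.6 + 10.2)/2 = 44.8/2 = 22.4000
My = (13.7 + 34.0)/2 = 47.7/2 = 23.8500

(22.4000, 23.8500)


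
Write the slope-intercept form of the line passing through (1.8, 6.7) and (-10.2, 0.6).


m = (-6.1)/(-12.0) = 0.5083
b = y1 - m*x1 = 6.7 - (-6.1*1.8)/(-12.0) = 6.7 - 0.9150 = 5.7850

y = 0.5083x + 5.7850


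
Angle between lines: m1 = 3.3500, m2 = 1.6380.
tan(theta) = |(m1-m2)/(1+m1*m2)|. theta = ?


m1-m2 = 1.712
1+m1*m2 = 6.4873
tan(theta) = |1.712/6.4873| = 0.263900
theta = arctan(|1.712/6.4873|) = 14.7833 degrees (acute angle)

14.7833 degrees


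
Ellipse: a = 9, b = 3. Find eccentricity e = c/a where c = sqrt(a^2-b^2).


c = sqrt(81-9) = sqrt(72) = 8.4853
e = c/a = sqrt(72)/9 = 0.9428

e = 0.9428


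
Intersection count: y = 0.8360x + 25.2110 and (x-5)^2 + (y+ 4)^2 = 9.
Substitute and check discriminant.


Substitute y = 0.8360x + 25.2110: (x-5)^2 + (0.8360x+25.2110+ 4)^2 = 9
Expand to Ax^2 + Bx + C = 0, where b-k = 29.211
A = 1+m^2 = 1.698896
B = 2(m(b-k) - h) = 2(0.8360*29.211 - 5) = 38.840792
C = h^2 + (b-k)^2 - r^2 = 25 + 853.282521 - 9 = 869.282521
disc = B^2-4AC = 1508.6071 - 5907.2824 = -4398.6753
disc < 0

0 intersection points


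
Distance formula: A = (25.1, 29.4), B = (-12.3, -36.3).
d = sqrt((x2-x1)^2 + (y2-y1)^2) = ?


dx = -12.3 - 25.1 = -37.4
dy = -36.3 - 29.4 = -65.7
d = sqrt(1398.76 + 4316.49) = sqrt(5715.25) = 75.5993

75.5993


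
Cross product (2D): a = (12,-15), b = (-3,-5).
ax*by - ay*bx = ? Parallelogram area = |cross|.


cross = 12*(-5) + 15*(-3) = -60 - 45 = -105
Parallelogram area = |-105| = 105

cross = -105, parallelogram area = 105


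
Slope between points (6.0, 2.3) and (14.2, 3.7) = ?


dy = 3.7 - 2.3 = 1.4
dx = 14.2 - 6.0 = 8.2
m = 1.4/8.2 = 0.1707

m = 0.1707


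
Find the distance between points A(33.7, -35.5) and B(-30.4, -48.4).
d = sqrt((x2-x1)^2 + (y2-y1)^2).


dx = -30.4 - 33.7 = -64.1
dy = -48.4 + 35.5 = -12.9
d = sqrt(4108.81 + 166.41) = sqrt(4275.22) = 65.3852

65.3852


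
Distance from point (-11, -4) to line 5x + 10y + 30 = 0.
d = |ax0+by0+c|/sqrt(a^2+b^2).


|5*(-11) + 10*(-4) + 30| = |-65| = 65
sqrt(25 + 100) = sqrt(125) = 11.1803
d = 65/sqrt(125) = 5.8138

5.8138


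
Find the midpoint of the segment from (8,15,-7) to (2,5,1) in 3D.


Mx = (8+2)/2 = 5.0000
My = (15+5)/2 = 10.0000
Mz = (-7+1)/2 = -3.0000

M = (5.0000, 10.0000, -3.0000)


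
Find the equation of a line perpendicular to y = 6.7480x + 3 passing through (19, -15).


Perpendicular slope = -1/m1 = -1/6.7480 = -0.1482
b2 = y0 - m2*x0 = -15 + 19/6.7480 = -15 + 2.8156 = -12.1844

y = -0.1482x - 12.1844


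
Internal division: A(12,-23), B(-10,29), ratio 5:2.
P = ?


Px = (5*(-10) + 2*12)/7 = -26/7 = -3.7143
Py = (5*29 + 2*(-23))/7 = 99/7 = 14.1429

P = (-3.7143, 14.1429)


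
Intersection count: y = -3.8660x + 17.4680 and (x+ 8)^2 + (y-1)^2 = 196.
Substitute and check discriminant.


Substitute y = -3.8660x + 17.4680: (x+ 8)^2 + (-3.8660x+17.4680-1)^2 = 196
Expand to Ax^2 + Bx + C = 0, where b-k = 16.468
A = 1+m^2 = 15.945956
B = 2(m(b-k) - h) = 2(-3.8660*16.468 + 8) = -111.330576
C = h^2 + (b-k)^2 - r^2 = 64 + 271.195024 - 196 = 139.195024
disc = B^2-4AC = 12394.4972 - 8878.3909 = 3516.1063
disc > 0

2 intersection points


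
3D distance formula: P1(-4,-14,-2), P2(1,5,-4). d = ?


dx=5, dy=19, dz=-2
d = sqrt(25+361+4) = sqrt(390) = 19.7484

19.7484


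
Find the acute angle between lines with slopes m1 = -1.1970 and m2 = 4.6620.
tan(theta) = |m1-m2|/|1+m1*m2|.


m1-m2 = -5.859
1+m1*m2 = -4.580414
tan(theta) = |-5.859/(-4.580414)| = 1.279142
theta = arctan(|-5.859/(-4.580414)|) = 51.9826 degrees (acute angle)

51.9826 degrees


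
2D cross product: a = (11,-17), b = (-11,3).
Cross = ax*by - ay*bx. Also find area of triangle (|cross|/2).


cross = 11*3 + 17*(-11) = 33 - 187 = -154
Triangle area = |-154|/2 = 154/2 = 77.0000

cross = -154, triangle area = 77.0000


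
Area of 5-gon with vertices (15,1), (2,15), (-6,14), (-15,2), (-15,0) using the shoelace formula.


sum(xi*y_{i+1}) = 15*15 + 2*14 - 6*2 - 15*0 - 15*1 = 226
sum(yi*x_{i+1}) = 1*2 + 15*(-6) + 14*(-15) + 2*(-15) + 0*15 = -328
Area = |226 + 328|/2 = 554/2 = 277.0000

277.0000 sq units


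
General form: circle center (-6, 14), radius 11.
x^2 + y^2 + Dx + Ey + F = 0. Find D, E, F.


(x+ 6)^2 + (y-14)^2 = 11^2
D = -2h = 12, E = -2k = -28
F = h^2+k^2-r^2 = 36+196-121 = 111

D = 12, E = -28, F = 111


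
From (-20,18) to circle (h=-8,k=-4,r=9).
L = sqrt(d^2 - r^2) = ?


d = sqrt((-20+ 8)^2 + (18+ 4)^2) = sqrt(144+484) = 25.0599
L = sqrt(628.0000 - 81) = sqrt(547.0000) = 23.3880

23.3880


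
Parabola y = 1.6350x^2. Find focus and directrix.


a = 1.6350
1/(4a) = 0.1529
Focus = (0, 0.1529)
Directrix: y = -0.1529

Focus = (0, 0.1529), Directrix: y = -0.1529


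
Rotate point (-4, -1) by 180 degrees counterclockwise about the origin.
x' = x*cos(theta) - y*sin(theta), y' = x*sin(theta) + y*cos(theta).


cos(180) = -1, sin(180) = 0
x' = -4*(-1) + 1*0 = 4
y' = -4*0 - 1*(-1) = 1

(4, 1)


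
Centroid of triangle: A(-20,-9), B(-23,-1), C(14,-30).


Gx = (-20- 23+14)/3 = -29/3 = -9.6667
Gy = (-9- 1- 30)/3 = -40/3 = -13.3333

G = (-9.6667, -13.3333)


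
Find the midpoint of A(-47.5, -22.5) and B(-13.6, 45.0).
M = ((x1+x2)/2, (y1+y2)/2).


Mx = (-47.5 - 13.6)/2 = -61.1/2 = -30.5500
My = (-22.5 + 45.0)/2 = 22.5/2 = 11.2500

(-30.5500, 11.2500)


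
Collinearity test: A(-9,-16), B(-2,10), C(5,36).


-9*(10-36) - 2*(36+ 16) + 5*(-16-10)
= 234 - 104 - 130 = 0

Yes, collinear (determinant = 0)


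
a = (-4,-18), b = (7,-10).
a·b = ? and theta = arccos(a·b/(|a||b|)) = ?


a·b = -4*7 - 18*(-10) = -28 + 180 = 152
|a| = sqrt(16+324) = 18.4391
|b| = sqrt(49+100) = 12.2066
cos(theta) = 152/(sqrt(340)*sqrt(149)) = 152/sqrt(50660) = 0.675322
theta = arccos(152/sqrt(50660)) = 47.5208 degrees

a·b = 152, theta = 47.5208 deg


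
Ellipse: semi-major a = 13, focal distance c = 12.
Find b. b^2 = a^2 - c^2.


b^2 = 13^2 - (12)^2 = 169 - 144 = 25
b = sqrt(25) = 5

b = 5


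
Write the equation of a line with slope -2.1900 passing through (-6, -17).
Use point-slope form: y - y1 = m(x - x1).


y + 17 = -2.1900(x + 6)
y = -2.1900x - 17 + 2.1900*(-6)
y = -2.1900x - 30.1400

y = -2.1900x - 30.1400


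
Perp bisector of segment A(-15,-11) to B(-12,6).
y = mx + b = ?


Midpoint = (-13.5, -2.5)
Slope of AB = dy/dx = 17/3 = 5.6667
Perp slope = -dx/dy = -3/17 = -0.1765
b = My - (perp slope)*Mx = -2.5 + (3*(-13.5))/17 = -2.5 - 2.3824 = -4.8824

y = -0.1765x - 4.8824


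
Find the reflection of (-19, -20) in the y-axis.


Reflection rule for y-axis: (-x, y)
(-19, -20) -> (19, -20)

(19, -20)


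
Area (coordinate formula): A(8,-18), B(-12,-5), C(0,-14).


8*(-5+ 14) = 72
-12*(-14+ 18) = -48
0*(-18+ 5) = 0
sum = 24
Area = |24|/2 = 12.0000

12.0000 sq units


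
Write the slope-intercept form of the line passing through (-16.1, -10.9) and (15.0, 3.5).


m = (14.4)/(31.1) = 0.4630
b = y1 - m*x1 = -10.9 - (14.4*(-16.1))/(31.1) = -10.9 + 7.4547 = -3.4453

y = 0.4630x - 3.4453


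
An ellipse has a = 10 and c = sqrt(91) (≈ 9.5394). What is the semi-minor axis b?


b^2 = 10^2 - (sqrt(91))^2 = 100 - 91 = 9
b = sqrt(9) = 3

b = 3


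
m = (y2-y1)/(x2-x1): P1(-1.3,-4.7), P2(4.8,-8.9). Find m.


dy = -8.9 + 4.7 = -4.2
dx = 4.8 + 1.3 = 6.1
m = -4.2/6.1 = -0.6885

m = -0.6885


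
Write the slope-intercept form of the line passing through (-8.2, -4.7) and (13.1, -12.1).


m = (-7.4)/(21.3) = -0.3474
b = y1 - m*x1 = -4.7 - (-7.4*(-8.2))/(21.3) = -4.7 - 2.8488 = -7.5488

y = -0.3474x - 7.5488


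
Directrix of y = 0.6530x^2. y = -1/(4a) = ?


a = 0.6530
1/(4a) = 0.3828
directrix: y = -0.3828 = -0.3828

y = -0.3828


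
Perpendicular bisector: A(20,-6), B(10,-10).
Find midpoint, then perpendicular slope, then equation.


Midpoint = (15, -8)
Slope of AB = dy/dx = -4/(-10) = 0.4000
Perp slope = -dx/dy = -10/4 = -2.5000
b = My - (perp slope)*Mx = -8 + (-10*15)/(-4) = -8 + 37.5000 = 29.5000

y = -2.5000x + 29.5000


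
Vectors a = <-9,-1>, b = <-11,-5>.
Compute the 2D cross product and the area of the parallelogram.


cross = -9*(-5) + 1*(-11) = 45 - 11 = 34
Parallelogram area = |34| = 34

cross = 34, parallelogram area = 34


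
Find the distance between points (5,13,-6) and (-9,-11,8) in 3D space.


dx=-14, dy=-24, dz=14
d = sqrt(196+576+196) = sqrt(968) = 31.1127

31.1127


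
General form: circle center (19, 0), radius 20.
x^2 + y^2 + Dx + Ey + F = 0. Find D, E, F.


(x-19)^2 + (y-0)^2 = 20^2
D = -2h = -38, E = -2k = 0
F = h^2+k^2-r^2 = 361+0-400 = -39

D = -38, E = 0, F = -39


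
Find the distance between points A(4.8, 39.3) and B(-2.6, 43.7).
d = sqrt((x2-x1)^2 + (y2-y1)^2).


dx = -2.6 - 4.8 = -7.4
dy = 43.7 - 39.3 = 4.4
d = sqrt(54.76 + 19.36) = sqrt(74.12) = 8.6093

8.6093


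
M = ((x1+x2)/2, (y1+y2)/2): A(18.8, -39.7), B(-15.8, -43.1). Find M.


Mx = (18.8 - 15.8)/2 = 3.0/2 = 1.5000
My = (-39.7 - 43.1)/2 = -82.8/2 = -41.4000

(1.5000, -41.4000)


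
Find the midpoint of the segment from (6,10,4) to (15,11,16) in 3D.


Mx = (6+15)/2 = 10.5000
My = (10+11)/2 = 10.5000
Mz = (4+16)/2 = 10.0000

M = (10.5000, 10.5000, 10.0000)


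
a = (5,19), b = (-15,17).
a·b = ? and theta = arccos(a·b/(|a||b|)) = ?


a·b = 5*(-15) + 19*17 = -75 + 323 = 248
|a| = sqrt(25+361) = 19.6469
|b| = sqrt(225+289) = 22.6716
cos(theta) = 248/(sqrt(386)*sqrt(514)) = 248/sqrt(198404) = 0.556771
theta = arccos(248/sqrt(198404)) = 56.1672 degrees

a·b = 248, theta = 56.1672 deg


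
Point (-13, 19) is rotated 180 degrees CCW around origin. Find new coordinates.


cos(180) = -1, sin(180) = 0
x' = -13*(-1) - 19*0 = 13
y' = -13*0 + 19*(-1) = -19

(13, -19)


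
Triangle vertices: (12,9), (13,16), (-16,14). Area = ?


12*(16-14) = 24
13*(14-9) = 65
-16*(9-16) = 112
sum = 201
Area = |201|/2 = 100.5000

100.5000 sq units


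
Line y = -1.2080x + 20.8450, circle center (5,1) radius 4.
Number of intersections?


Substitute y = -1.2080x + 20.8450: (x-5)^2 + (-1.2080x+20.8450-1)^2 = 16
Expand to Ax^2 + Bx + C = 0, where b-k = 19.845
A = 1+m^2 = 2.459264
B = 2(m(b-k) - h) = 2(-1.2080*19.845 - 5) = -57.94552
C = h^2 + (b-k)^2 - r^2 = 25 + 393.824025 - 16 = 402.824025
disc = B^2-4AC = 3357.6833 - 3962.6025 = -604.9192
disc < 0

0 intersection points


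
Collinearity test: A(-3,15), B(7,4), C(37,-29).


-3*(4+ 29) + 7*(-29-15) + 37*(15-4)
= -99 - 308 + 407 = 0

Yes, collinear (determinant = 0)


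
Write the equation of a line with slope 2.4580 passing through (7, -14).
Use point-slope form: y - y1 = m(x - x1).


y + 14 = 2.4580(x - 7)
y = 2.4580x - 14 - 2.4580*7
y = 2.4580x - 31.2060

y = 2.4580x - 31.2060


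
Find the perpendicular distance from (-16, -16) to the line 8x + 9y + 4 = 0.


|8*(-16) + 9*(-16) + 4| = |-268| = 268
sqrt(64 + 81) = sqrt(145) = 12.0416
d = 268/sqrt(145) = 22.2562

22.2562


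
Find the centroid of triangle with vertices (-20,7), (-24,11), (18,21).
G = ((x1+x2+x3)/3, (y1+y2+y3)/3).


Gx = (-20- 24+18)/3 = -26/3 = -8.6667
Gy = (7+11+21)/3 = 39/3 = 13.0000

G = (-8.6667, 13.0000)


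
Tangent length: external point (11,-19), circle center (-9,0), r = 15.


d = sqrt((11+ 9)^2 + (-19-0)^2) = sqrt(400+361) = 27.5862
L = sqrt(761.0000 - 225) = sqrt(536.0000) = 23.1517

23.1517


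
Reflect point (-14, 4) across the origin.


Reflection rule for origin: (-x, -y)
(-14, 4) -> (14, -4)

(14, -4)


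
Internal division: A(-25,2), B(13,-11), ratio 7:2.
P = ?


Px = (7*13 + 2*(-25))/9 = 41/9 = 4.5556
Py = (7*(-11) + 2*2)/9 = -73/9 = -8.1111

P = (4.5556, -8.1111)


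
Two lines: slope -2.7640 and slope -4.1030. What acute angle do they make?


m1-m2 = 1.339
1+m1*m2 = 12.340692
tan(theta) = |1.339/12.340692| = 0.108503
theta = arctan(|1.339/12.340692|) = 6.1925 degrees (acute angle)

6.1925 degrees


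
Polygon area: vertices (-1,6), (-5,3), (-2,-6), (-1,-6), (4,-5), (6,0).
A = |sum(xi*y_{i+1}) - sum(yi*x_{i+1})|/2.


sum(xi*y_{i+1}) = -1*3 - 5*(-6) - 2*(-6) - 1*(-5) + 4*0 + 6*6 = 80
sum(yi*x_{i+1}) = 6*(-5) + 3*(-2) - 6*(-1) - 6*4 - 5*6 + 0*(-1) = -84
Area = |80 + 84|/2 = 164/2 = 82.0000

82.0000 sq units


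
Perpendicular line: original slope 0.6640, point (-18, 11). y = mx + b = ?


Perpendicular slope = -1/m1 = -1/0.6640 = -1.5060
b2 = y0 - m2*x0 = 11 - 18/0.6640 = 11 - 27.1084 = -16.1084

y = -1.5060x - 16.1084


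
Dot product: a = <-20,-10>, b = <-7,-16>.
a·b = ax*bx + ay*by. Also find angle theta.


a·b = -20*(-7) - 10*(-16) = 140 + 160 = 300
|a| = sqrt(400+100) = 22.3607
|b| = sqrt(49+256) = 17.4642
cos(theta) = 300/(sqrt(500)*sqrt(305)) = 300/sqrt(152500) = 0.768221
theta = arccos(300/sqrt(152500)) = 39.8056 degrees

a·b = 300, theta = 39.8056 deg


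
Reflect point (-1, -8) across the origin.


Reflection rule for origin: (-x, -y)
(-1, -8) -> (1, 8)

(1, 8)


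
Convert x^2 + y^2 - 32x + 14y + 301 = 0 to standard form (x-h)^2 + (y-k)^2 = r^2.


h = -D/2 = 32/2 = 16
k = -E/2 = -14/2 = -7
r^2 = h^2 + k^2 - F = 256 + 49 - 301 = 4
r = 2

Center (16, -7), radius = 2


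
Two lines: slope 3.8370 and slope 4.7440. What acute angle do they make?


m1-m2 = -0.907
1+m1*m2 = 19.202728
tan(theta) = |-0.907/19.202728| = 0.047233
theta = arctan(|-0.907/19.202728|) = 2.7042 degrees (acute angle)

2.7042 degrees


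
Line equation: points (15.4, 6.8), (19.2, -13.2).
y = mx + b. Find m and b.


m = (-20.0)/(3.8) = -5.2632
b = y1 - m*x1 = 6.8 - (-20.0*15.4)/(3.8) = 6.8 + 81.0526 = 87.8526

y = -5.2632x + 87.8526


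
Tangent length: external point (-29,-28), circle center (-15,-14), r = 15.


d = sqrt((-29+ 15)^2 + (-28+ 14)^2) = sqrt(196+196) = 19.7990
L = sqrt(392.0000 - 225) = sqrt(167.0000) = 12.9228

12.9228


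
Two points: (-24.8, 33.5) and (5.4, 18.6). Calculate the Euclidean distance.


dx = 5.4 + 24.8 = 30.2
dy = 18.6 - 33.5 = -14.9
d = sqrt(912.04 + 222.01) = sqrt(1134.05) = 33.6757

33.6757


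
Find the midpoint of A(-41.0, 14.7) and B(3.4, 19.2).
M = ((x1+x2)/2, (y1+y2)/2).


Mx = (-41.0 + 3.4)/2 = -37.6/2 = -18.8000
My = (14.7 + 19.2)/2 = 33.9/2 = 16.9500

(-18.8000, 16.9500)


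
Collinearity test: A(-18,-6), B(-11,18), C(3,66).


-18*(18-66) - 11*(66+ 6) + 3*(-6-18)
= 864 - 792 - 72 = 0

Yes, collinear (determinant = 0)


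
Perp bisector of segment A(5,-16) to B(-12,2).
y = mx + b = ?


Midpoint = (-3.5, -7)
Slope of AB = dy/dx = 18/(-17) = -1.0588
Perp slope = -dx/dy = 17/18 = 0.9444
b = My - (perp slope)*Mx = -7 + (-17*(-3.5))/18 = -7 + 3.3056 = -3.6944

y = 0.9444x - 3.6944


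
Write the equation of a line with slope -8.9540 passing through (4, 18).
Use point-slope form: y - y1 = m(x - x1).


y - 18 = -8.9540(x - 4)
y = -8.9540x + 18 + 8.9540*4
y = -8.9540x + 53.8160

y = -8.9540x + 53.8160


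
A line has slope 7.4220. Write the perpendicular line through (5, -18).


Perpendicular slope = -1/m1 = -1/7.4220 = -0.1347
b2 = y0 - m2*x0 = -18 + 5/7.4220 = -18 + 0.6737 = -17.3263

y = -0.1347x - 17.3263


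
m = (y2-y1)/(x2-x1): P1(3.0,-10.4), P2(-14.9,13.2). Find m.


dy = 13.2 + 10.4 = 23.6
dx = -14.9 - 3.0 = -17.9
m = 23.6/(-17.9) = -1.3184

m = -1.3184


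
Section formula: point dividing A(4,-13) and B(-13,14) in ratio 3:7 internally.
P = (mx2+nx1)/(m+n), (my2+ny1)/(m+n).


Px = (3*(-13) + 7*4)/10 = -11/10 = -1.1000
Py = (3*14 + 7*(-13))/10 = -49/10 = -4.9000

P = (-1.1000, -4.9000)


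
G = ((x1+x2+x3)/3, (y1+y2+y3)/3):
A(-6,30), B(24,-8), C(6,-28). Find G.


Gx = (-6+24+6)/3 = 24/3 = 8.0000
Gy = (30- 8- 28)/3 = -6/3 = -2.0000

G = (8.0000, -2.0000)


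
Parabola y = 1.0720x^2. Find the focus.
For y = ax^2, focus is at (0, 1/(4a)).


a = 1.0720
4a = 4.2880
focus = (0, 1/4.2880) = (0, 0.2332)

Focus = (0, 0.2332)


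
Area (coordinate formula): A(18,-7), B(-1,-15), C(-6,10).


18*(-15-10) = -450
-1*(10+ 7) = -17
-6*(-7+ 15) = -48
sum = -515
Area = |-515|/2 = 257.5000

257.5000 sq units


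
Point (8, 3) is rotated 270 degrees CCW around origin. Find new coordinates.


cos(270) = 0, sin(270) = -1
x' = 8*0 - 3*(-1) = 3
y' = 8*(-1) + 3*0 = -8

(3, -8)


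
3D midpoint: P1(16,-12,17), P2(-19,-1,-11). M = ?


Mx = (16- 19)/2 = -1.5000
My = (-12- 1)/2 = -6.5000
Mz = (17- 11)/2 = 3.0000

M = (-1.5000, -6.5000, 3.0000)


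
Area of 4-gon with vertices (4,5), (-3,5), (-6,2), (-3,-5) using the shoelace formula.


sum(xi*y_{i+1}) = 4*5 - 3*2 - 6*(-5) - 3*5 = 29
sum(yi*x_{i+1}) = 5*(-3) + 5*(-6) + 2*(-3) - 5*4 = -71
Area = |29 + 71|/2 = 100/2 = 50.0000

50.0000 sq units


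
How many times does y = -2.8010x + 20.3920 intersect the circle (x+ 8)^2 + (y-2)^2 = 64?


Substitute y = -2.8010x + 20.3920: (x+ 8)^2 + (-2.8010x+20.3920-2)^2 = 64
Expand to Ax^2 + Bx + C = 0, where b-k = 18.392
A = 1+m^2 = 8.845601
B = 2(m(b-k) - h) = 2(-2.8010*18.392 + 8) = -87.031984
C = h^2 + (b-k)^2 - r^2 = 64 + 338.265664 - 64 = 338.265664
disc = B^2-4AC = 7574.5662 - 11968.6524 = -4394.0862
disc < 0

0 intersection points


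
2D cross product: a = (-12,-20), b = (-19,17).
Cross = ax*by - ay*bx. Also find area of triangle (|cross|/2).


cross = -12*17 + 20*(-19) = -204 - 380 = -584
Triangle area = |-584|/2 = 584/2 = 292.0000

cross = -584, triangle area = 292.0000


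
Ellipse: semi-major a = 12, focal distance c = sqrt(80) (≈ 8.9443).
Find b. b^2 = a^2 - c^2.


b^2 = 12^2 - (sqrt(80))^2 = 144 - 80 = 64
b = sqrt(64) = 8

b = 8


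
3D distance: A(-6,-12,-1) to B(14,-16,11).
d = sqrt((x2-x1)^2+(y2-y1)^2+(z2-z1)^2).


dx=20, dy=-4, dz=12
d = sqrt(400+16+144) = sqrt(560) = 23.6643

23.6643


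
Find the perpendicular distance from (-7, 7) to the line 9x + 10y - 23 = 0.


|9*(-7) + 10*7 - 23| = |-16| = 16
sqrt(81 + 100) = sqrt(181) = 13.4536
d = 16/sqrt(181) = 1.1893

1.1893


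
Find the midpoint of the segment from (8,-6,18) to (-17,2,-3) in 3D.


Mx = (8- 17)/2 = -4.5000
My = (-6+2)/2 = -2.0000
Mz = (18- 3)/2 = 7.5000

M = (-4.5000, -2.0000, 7.5000)


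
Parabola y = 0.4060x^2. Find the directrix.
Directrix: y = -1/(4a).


a = 0.4060
1/(4a) = 0.6158
directrix: y = -0.6158 = -0.6158

y = -0.6158


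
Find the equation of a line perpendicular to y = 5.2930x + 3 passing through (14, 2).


Perpendicular slope = -1/m1 = -1/5.2930 = -0.1889
b2 = y0 - m2*x0 = 2 + 14/5.2930 = 2 + 2.6450 = 4.6450

y = -0.1889x + 4.6450


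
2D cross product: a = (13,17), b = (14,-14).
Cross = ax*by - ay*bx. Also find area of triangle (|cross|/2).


cross = 13*(-14) - 17*14 = -182 - 238 = -420
Triangle area = |-420|/2 = 420/2 = 210.0000

cross = -420, triangle area = 210.0000


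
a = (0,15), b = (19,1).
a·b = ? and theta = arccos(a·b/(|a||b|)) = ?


a·b = 0*19 + 15*1 = 0 + 15 = 15
|a| = sqrt(0+225) = 15.0000
|b| = sqrt(361+1) = 19.0263
cos(theta) = 15/(sqrt(225)*sqrt(362)) = 15/sqrt(81450) = 0.052559
theta = arccos(15/sqrt(81450)) = 86.9872 degrees

a·b = 15, theta = 86.9872 deg


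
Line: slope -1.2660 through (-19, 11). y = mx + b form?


y - 11 = -1.2660(x + 19)
y = -1.2660x + 11 + 1.2660*(-19)
y = -1.2660x - 13.0540

y = -1.2660x - 13.0540


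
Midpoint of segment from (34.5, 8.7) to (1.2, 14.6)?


Mx = (34.5 + 1.2)/2 = 35.7/2 = 17.8500
My = (8.7 + 14.6)/2 = 23.3/2 = 11.6500

(17.8500, 11.6500)


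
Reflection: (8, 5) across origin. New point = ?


Reflection rule for origin: (-x, -y)
(8, 5) -> (-8, -5)

(-8, -5)


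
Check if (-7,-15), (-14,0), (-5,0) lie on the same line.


-7*(0-0) - 14*(0+ 15) - 5*(-15-0)
= 0 - 210 + 75 = -135

No, not collinear (determinant = -135)


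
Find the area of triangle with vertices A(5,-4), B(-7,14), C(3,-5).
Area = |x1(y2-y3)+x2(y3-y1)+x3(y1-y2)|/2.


5*(14+ 5) = 95
-7*(-5+ 4) = 7
3*(-4-14) = -54
sum = 48
Area = |48|/2 = 24.0000

24.0000 sq units


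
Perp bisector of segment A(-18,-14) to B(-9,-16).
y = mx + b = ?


Midpoint = (-13.5, -15)
Slope of AB = dy/dx = -2/9 = -0.2222
Perp slope = -dx/dy = 9/2 = 4.5000
b = My - (perp slope)*Mx = -15 + (9*(-13.5))/(-2) = -15 + 60.7500 = 45.7500

y = 4.5000x + 45.7500


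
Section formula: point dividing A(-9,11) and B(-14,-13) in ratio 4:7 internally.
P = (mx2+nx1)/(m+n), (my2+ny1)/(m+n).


Px = (4*(-14) + 7*(-9))/11 = -119/11 = -10.8182
Py = (4*(-13) + 7*11)/11 = 25/11 = 2.2727

P = (-10.8182, 2.2727)


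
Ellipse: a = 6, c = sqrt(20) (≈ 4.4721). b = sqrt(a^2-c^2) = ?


b^2 = 6^2 - (sqrt(20))^2 = 36 - 20 = 16
b = sqrt(16) = 4

b = 4


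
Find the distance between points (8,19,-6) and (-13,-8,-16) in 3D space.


dx=-21, dy=-27, dz=-10
d = sqrt(441+729+100) = sqrt(1270) = 35.6371

35.6371


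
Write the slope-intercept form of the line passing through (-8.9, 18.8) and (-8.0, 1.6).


m = (-17.2)/(0.9) = -19.1111
b = y1 - m*x1 = 18.8 - (-17.2*(-8.9))/(0.9) = 18.8 - 170.0889 = -151.2889

y = -19.1111x - 151.2889


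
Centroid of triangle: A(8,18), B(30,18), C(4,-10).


Gx = (8+30+4)/3 = 42/3 = 14.0000
Gy = (18+18- 10)/3 = 26/3 = 8.6667

G = (14.0000, 8.6667)


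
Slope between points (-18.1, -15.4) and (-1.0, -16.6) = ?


dy = -16.6 + 15.4 = -1.2
dx = -1.0 + 18.1 = 17.1
m = -1.2/17.1 = -0.0702

m = -0.0702


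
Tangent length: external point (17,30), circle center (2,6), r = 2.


d = sqrt((17-2)^2 + (30-6)^2) = sqrt(225+576) = 28.3019
L = sqrt(801.0000 - 4) = sqrt(797.0000) = 28.2312

28.2312


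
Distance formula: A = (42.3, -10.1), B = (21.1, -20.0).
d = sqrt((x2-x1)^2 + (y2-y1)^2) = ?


dx = 21.1 - 42.3 = -21.2
dy = -20.0 + 10.1 = -9.9
d = sqrt(449.44 + 98.01) = sqrt(547.45) = 23.3976

23.3976


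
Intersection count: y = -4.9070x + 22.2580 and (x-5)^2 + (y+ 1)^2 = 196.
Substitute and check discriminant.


Substitute y = -4.9070x + 22.2580: (x-5)^2 + (-4.9070x+22.2580+ 1)^2 = 196
Expand to Ax^2 + Bx + C = 0, where b-k = 23.258
A = 1+m^2 = 25.078649
B = 2(m(b-k) - h) = 2(-4.9070*23.258 - 5) = -238.254012
C = h^2 + (b-k)^2 - r^2 = 25 + 540.934564 - 196 = 369.934564
disc = B^2-4AC = 56764.9742 - 37109.8363 = 19655.1379
disc > 0

2 intersection points


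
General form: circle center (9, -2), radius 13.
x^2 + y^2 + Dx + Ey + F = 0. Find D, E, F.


(x-9)^2 + (y+ 2)^2 = 13^2
D = -2h = -18, E = -2k = 4
F = h^2+k^2-r^2 = 81+4-169 = -84

D = -18, E = 4, F = -84


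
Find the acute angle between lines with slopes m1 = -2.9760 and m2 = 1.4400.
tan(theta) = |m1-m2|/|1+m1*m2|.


m1-m2 = -4.416
1+m1*m2 = -3.28544
tan(theta) = |-4.416/(-3.28544)| = 1.344112
theta = arctan(|-4.416/(-3.28544)|) = 53.3513 degrees (acute angle)

53.3513 degrees


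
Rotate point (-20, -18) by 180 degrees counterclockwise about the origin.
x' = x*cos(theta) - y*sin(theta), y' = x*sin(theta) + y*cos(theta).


cos(180) = -1, sin(180) = 0
x' = -20*(-1) + 18*0 = 20
y' = -20*0 - 18*(-1) = 18

(20, 18)


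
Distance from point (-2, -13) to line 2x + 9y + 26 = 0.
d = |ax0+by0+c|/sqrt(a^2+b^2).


|2*(-2) + 9*(-13) + 26| = |-95| = 95
sqrt(4 + 81) = sqrt(85) = 9.2195
d = 95/sqrt(85) = 10.3042

10.3042


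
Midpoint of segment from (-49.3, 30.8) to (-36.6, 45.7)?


Mx = (-49.3 - 36.6)/2 = -85.9/2 = -42.9500
My = (30.8 + 45.7)/2 = 76.5/2 = 38.2500

(-42.9500, 38.2500)


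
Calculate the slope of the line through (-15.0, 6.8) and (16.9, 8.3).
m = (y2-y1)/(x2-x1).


dy = 8.3 - 6.8 = 1.5
dx = 16.9 + 15.0 = 31.9
m = 1.5/31.9 = 0.0470

m = 0.0470


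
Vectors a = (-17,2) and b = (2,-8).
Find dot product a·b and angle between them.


a·b = -17*2 + 2*(-8) = -34 - 16 = -50
|a| = sqrt(289+4) = 17.1172
|b| = sqrt(4+64) = 8.2462
cos(theta) = -50/(sqrt(293)*sqrt(68)) = -50/sqrt(19924) = -0.354227
theta = arccos(-50/sqrt(19924)) = 110.7461 degrees

a·b = -50, theta = 110.7461 deg


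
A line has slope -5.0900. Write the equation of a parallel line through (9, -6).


Parallel lines have equal slopes.
m2 = -5.0900
b2 = -6 + 5.0900*9 = 39.8100

y = -5.0900x + 39.8100


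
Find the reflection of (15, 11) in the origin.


Reflection rule for origin: (-x, -y)
(15, 11) -> (-15, -11)

(-15, -11)


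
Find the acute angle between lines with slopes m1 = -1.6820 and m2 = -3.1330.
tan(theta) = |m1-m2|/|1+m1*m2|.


m1-m2 = 1.451
1+m1*m2 = 6.269706
tan(theta) = |1.451/6.269706| = 0.231430
theta = arctan(|1.451/6.269706|) = 13.0306 degrees (acute angle)

13.0306 degrees


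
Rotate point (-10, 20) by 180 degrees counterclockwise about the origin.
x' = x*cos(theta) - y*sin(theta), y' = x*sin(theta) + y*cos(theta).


cos(180) = -1, sin(180) = 0
x' = -10*(-1) - 20*0 = 10
y' = -10*0 + 20*(-1) = -20

(10, -20)


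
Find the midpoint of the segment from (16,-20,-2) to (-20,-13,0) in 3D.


Mx = (16- 20)/2 = -2.0000
My = (-20- 13)/2 = -16.5000
Mz = (-2+0)/2 = -1.0000

M = (-2.0000, -16.5000, -1.0000)


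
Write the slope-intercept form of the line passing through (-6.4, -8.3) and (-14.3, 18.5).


m = (26.8)/(-7.9) = -3.3924
b = y1 - m*x1 = -8.3 - (26.8*(-6.4))/(-7.9) = -8.3 - 21.7114 = -30.0114

y = -3.3924x - 30.0114


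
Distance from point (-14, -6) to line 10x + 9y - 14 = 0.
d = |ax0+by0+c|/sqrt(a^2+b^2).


|10*(-14) + 9*(-6) - 14| = |-208| = 208
sqrt(100 + 81) = sqrt(181) = 13.4536
d = 208/sqrt(181) = 15.4605

15.4605


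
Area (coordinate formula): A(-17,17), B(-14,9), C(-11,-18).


-17*(9+ 18) = -459
-14*(-18-17) = 490
-11*(17-9) = -88
sum = -57
Area = |-57|/2 = 28.5000

28.5000 sq units


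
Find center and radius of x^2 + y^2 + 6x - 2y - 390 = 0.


h = -D/2 = -6/2 = -3
k = -E/2 = 2/2 = 1
r^2 = h^2 + k^2 - F = 9 + 1 + 390 = 400
r = 20

Center (-3, 1), radius = 20


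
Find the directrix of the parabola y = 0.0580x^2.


a = 0.0580
1/(4a) = 4.3103
directrix: y = -4.3103 = -4.3103

y = -4.3103


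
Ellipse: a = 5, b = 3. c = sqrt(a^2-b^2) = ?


c^2 = 5^2 - 3^2 = 25 - 9 = 16
c = sqrt(16) = 4.0000

c = 4.0000


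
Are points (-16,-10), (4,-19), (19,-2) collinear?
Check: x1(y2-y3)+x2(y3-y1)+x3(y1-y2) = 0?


-16*(-19+ 2) + 4*(-2+ 10) + 19*(-10+ 19)
= 272 + 32 + 171 = 475

No, not collinear (determinant = 475)


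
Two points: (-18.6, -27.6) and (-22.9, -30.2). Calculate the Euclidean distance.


dx = -22.9 + 18.6 = -4.3
dy = -30.2 + 27.6 = -2.6
d = sqrt(18.49 + 6.76) = sqrt(25.25) = 5.0249

5.0249


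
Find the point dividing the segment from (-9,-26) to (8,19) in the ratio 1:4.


Px = (1*8 + 4*(-9))/5 = -28/5 = -5.6000
Py = (1*19 + 4*(-26))/5 = -85/5 = -17.0000

P = (-5.6000, -17.0000)


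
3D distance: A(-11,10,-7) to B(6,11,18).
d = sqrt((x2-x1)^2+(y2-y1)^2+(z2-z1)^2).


dx=17, dy=1, dz=25
d = sqrt(289+1+625) = sqrt(915) = 30.2490

30.2490


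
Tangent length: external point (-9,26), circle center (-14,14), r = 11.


d = sqrt((-9+ 14)^2 + (26-14)^2) = sqrt(25+144) = 13.0000
L = sqrt(169.0000 - 121) = sqrt(48.0000) = 6.9282

6.9282


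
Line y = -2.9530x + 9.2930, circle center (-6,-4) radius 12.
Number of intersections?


Substitute y = -2.9530x + 9.2930: (x+ 6)^2 + (-2.9530x+9.2930+ 4)^2 = 144
Expand to Ax^2 + Bx + C = 0, where b-k = 13.293
A = 1+m^2 = 9.720209
B = 2(m(b-k) - h) = 2(-2.9530*13.293 + 6) = -66.508458
C = h^2 + (b-k)^2 - r^2 = 36 + 176.703849 - 144 = 68.703849
disc = B^2-4AC = 4423.3750 - 2671.2631 = 1752.1119
disc > 0

2 intersection points


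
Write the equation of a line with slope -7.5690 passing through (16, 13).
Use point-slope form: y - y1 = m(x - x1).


y - 13 = -7.5690(x - 16)
y = -7.5690x + 13 + 7.5690*16
y = -7.5690x + 134.1040

y = -7.5690x + 134.1040


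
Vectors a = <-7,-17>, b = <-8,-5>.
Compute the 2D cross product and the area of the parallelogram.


cross = -7*(-5) + 17*(-8) = 35 - 136 = -101
Parallelogram area = |-101| = 101

cross = -101, parallelogram area = 101


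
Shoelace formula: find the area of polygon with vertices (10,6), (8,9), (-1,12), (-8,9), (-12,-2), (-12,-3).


sum(xi*y_{i+1}) = 10*9 + 8*12 - 1*9 - 8*(-2) - 12*(-3) - 12*6 = 157
sum(yi*x_{i+1}) = 6*8 + 9*(-1) + 12*(-8) + 9*(-12) - 2*(-12) - 3*10 = -171
Area = |157 + 171|/2 = 328/2 = 164.0000

164.0000 sq units


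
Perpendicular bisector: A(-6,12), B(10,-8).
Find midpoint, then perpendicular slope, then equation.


Midpoint = (2, 2)
Slope of AB = dy/dx = -20/16 = -1.2500
Perp slope = -dx/dy = 16/20 = 0.8000
b = My - (perp slope)*Mx = 2 + (16*2)/(-20) = 2 - 1.6000 = 0.4000

y = 0.8000x + 0.4000


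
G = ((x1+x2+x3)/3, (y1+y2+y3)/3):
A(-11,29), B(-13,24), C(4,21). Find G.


Gx = (-11- 13+4)/3 = -20/3 = -6.6667
Gy = (29+24+21)/3 = 74/3 = 24.6667

G = (-6.6667, 24.6667)


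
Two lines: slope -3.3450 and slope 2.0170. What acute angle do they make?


m1-m2 = -5.362
1+m1*m2 = -5.746865
tan(theta) = |-5.362/(-5.746865)| = 0.933030
theta = arctan(|-5.362/(-5.746865)|) = 43.0158 degrees (acute angle)

43.0158 degrees


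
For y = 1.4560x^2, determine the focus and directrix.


a = 1.4560
1/(4a) = 0.1717
Focus = (0, 0.1717)
Directrix: y = -0.1717

Focus = (0, 0.1717), Directrix: y = -0.1717


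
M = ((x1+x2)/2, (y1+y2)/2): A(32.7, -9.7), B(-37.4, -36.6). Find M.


Mx = (32.7 - 37.4)/2 = -4.7/2 = -2.3500
My = (-9.7 - 36.6)/2 = -46.3/2 = -23.1500

(-2.3500, -23.1500)


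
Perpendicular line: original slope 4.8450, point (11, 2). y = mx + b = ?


Perpendicular slope = -1/m1 = -1/4.8450 = -0.2064
b2 = y0 - m2*x0 = 2 + 11/4.8450 = 2 + 2.2704 = 4.2704

y = -0.2064x + 4.2704


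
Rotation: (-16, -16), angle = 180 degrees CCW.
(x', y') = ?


cos(180) = -1, sin(180) = 0
x' = -16*(-1) + 16*0 = 16
y' = -16*0 - 16*(-1) = 16

(16, 16)


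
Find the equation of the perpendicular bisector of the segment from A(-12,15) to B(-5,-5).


Midpoint = (-8.5, 5)
Slope of AB = dy/dx = -20/7 = -2.8571
Perp slope = -dx/dy = 7/20 = 0.3500
b = My - (perp slope)*Mx = 5 + (7*(-8.5))/(-20) = 5 + 2.9750 = 7.9750

y = 0.3500x + 7.9750


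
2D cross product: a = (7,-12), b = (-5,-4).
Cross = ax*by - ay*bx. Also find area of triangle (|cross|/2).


cross = 7*(-4) + 12*(-5) = -28 - 60 = -88
Triangle area = |-88|/2 = 88/2 = 44.0000

cross = -88, triangle area = 44.0000


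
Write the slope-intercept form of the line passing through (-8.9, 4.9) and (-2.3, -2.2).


m = (-7.1)/(6.6) = -1.0758
b = y1 - m*x1 = 4.9 - (-7.1*(-8.9))/(6.6) = 4.9 - 9.5742 = -4.6742

y = -1.0758x - 4.6742


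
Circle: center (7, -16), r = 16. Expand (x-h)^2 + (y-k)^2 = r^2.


(x-7)^2 + (y+ 16)^2 = 16^2
D = -2h = -14, E = -2k = 32
F = h^2+k^2-r^2 = 49+256-256 = 49

x^2 + y^2 - 14x + 32y + 49 = 0


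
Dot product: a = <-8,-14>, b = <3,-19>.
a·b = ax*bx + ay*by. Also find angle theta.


a·b = -8*3 - 14*(-19) = -24 + 266 = 242
|a| = sqrt(64+196) = 16.1245
|b| = sqrt(9+361) = 19.2354
cos(theta) = 242/(sqrt(260)*sqrt(370)) = 242/sqrt(96200) = 0.780239
theta = arccos(242/sqrt(96200)) = 38.7175 degrees

a·b = 242, theta = 38.7175 deg


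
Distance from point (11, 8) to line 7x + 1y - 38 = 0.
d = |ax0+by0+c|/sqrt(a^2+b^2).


|7*11 + 1*8 - 38| = |47| = 47
sqrt(49 + 1) = sqrt(50) = 7.0711
d = 47/sqrt(50) = 6.6468

6.6468


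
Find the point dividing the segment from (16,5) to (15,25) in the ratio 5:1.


Px = (5*15 + 1*16)/6 = 91/6 = 15.1667
Py = (5*25 + 1*5)/6 = 130/6 = 21.6667

P = (15.1667, 21.6667)


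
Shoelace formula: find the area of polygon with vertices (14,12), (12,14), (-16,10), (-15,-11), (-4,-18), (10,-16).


sum(xi*y_{i+1}) = 14*14 + 12*10 - 16*(-11) - 15*(-18) - 4*(-16) + 10*12 = 946
sum(yi*x_{i+1}) = 12*12 + 14*(-16) + 10*(-15) - 11*(-4) - 18*10 - 16*14 = -590
Area = |946 + 590|/2 = 1536/2 = 768.0000

768.0000 sq units


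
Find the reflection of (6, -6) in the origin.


Reflection rule for origin: (-x, -y)
(6, -6) -> (-6, 6)

(-6, 6)


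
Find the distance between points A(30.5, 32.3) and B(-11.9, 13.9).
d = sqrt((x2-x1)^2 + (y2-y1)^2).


dx = -11.9 - 30.5 = -42.4
dy = 13.9 - 32.3 = -18.4
d = sqrt(1797.76 + 338.56) = sqrt(2136.32) = 46.2203

46.2203


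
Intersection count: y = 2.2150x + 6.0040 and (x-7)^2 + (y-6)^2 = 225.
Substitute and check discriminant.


Substitute y = 2.2150x + 6.0040: (x-7)^2 + (2.2150x+6.0040-6)^2 = 225
Expand to Ax^2 + Bx + C = 0, where b-k = 0.004
A = 1+m^2 = 5.906225
B = 2(m(b-k) - h) = 2(2.2150*0.004 - 7) = -13.98228
C = h^2 + (b-k)^2 - r^2 = 49 + 0.000016 - 225 = -175.999984
disc = B^2-4AC = 195.5042 + 4157.9820 = 4353.4862
disc > 0

2 intersection points


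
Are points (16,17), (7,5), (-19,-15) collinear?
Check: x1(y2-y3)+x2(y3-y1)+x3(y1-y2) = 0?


16*(5+ 15) + 7*(-15-17) - 19*(17-5)
= 320 - 224 - 228 = -132

No, not collinear (determinant = -132)


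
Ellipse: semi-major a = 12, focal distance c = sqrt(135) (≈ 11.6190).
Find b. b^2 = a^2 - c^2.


b^2 = 12^2 - (sqrt(135))^2 = 144 - 135 = 9
b = sqrt(9) = 3

b = 3


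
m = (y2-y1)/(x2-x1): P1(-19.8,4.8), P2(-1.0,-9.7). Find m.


dy = -9.7 - 4.8 = -14.5
dx = -1.0 + 19.8 = 18.8
m = -14.5/18.8 = -0.7713

m = -0.7713


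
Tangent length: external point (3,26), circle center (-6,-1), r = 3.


d = sqrt((3+ 6)^2 + (26+ 1)^2) = sqrt(81+729) = 28.4605
L = sqrt(810.0000 - 9) = sqrt(801.0000) = 28.3019

28.3019


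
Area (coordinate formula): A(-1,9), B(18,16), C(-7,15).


-1*(16-15) = -1
18*(15-9) = 108
-7*(9-16) = 49
sum = 156
Area = |156|/2 = 78.0000

78.0000 sq units


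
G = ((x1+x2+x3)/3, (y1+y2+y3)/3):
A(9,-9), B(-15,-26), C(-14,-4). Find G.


Gx = (9- 15- 14)/3 = -20/3 = -6.6667
Gy = (-9- 26- 4)/3 = -39/3 = -13.0000

G = (-6.6667, -13.0000)


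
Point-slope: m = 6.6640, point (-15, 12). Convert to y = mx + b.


y - 12 = 6.6640(x + 15)
y = 6.6640x + 12 - 6.6640*(-15)
y = 6.6640x + 111.9600

y = 6.6640x + 111.9600


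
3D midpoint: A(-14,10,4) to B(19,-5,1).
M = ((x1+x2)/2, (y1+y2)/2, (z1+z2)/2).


Mx = (-14+19)/2 = 2.5000
My = (10- 5)/2 = 2.5000
Mz = (4+1)/2 = 2.5000

M = (2.5000, 2.5000, 2.5000)


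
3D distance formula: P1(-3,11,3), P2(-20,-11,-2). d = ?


dx=-17, dy=-22, dz=-5
d = sqrt(289+484+25) = sqrt(798) = 28.2489

28.2489


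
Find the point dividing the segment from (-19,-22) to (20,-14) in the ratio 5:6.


Px = (5*20 + 6*(-19))/11 = -14/11 = -1.2727
Py = (5*(-14) + 6*(-22))/11 = -202/11 = -18.3636

P = (-1.2727, -18.3636)


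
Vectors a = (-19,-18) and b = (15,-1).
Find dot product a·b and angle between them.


a·b = -19*15 - 18*(-1) = -285 + 18 = -267
|a| = sqrt(361+324) = 26.1725
|b| = sqrt(225+1) = 15.0333
cos(theta) = -267/(sqrt(685)*sqrt(226)) = -267/sqrt(154810) = -0.678597
theta = arccos(-267/sqrt(154810)) = 132.7341 degrees

a·b = -267, theta = 132.7341 deg


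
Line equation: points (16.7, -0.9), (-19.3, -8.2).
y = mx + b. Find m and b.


m = (-7.3)/(-36.0) = 0.2028
b = y1 - m*x1 = -0.9 - (-7.3*16.7)/(-36.0) = -0.9 - 3.3864 = -4.2864

y = 0.2028x - 4.2864


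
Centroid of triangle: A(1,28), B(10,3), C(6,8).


Gx = (1+10+6)/3 = 17/3 = 5.6667
Gy = (28+3+8)/3 = 39/3 = 13.0000

G = (5.6667, 13.0000)


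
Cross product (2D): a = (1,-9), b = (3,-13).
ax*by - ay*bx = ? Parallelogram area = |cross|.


cross = 1*(-13) + 9*3 = -13 + 27 = 14
Parallelogram area = |14| = 14

cross = 14, parallelogram area = 14


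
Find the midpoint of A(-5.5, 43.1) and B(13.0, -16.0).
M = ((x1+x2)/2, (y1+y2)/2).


Mx = (-5.5 + 13.0)/2 = 7.5/2 = 3.7500
My = (43.1 - 16.0)/2 = 27.1/2 = 13.5500

(3.7500, 13.5500)


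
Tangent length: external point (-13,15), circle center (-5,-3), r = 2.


d = sqrt((-13+ 5)^2 + (15+ 3)^2) = sqrt(64+324) = 19.6977
L = sqrt(388.0000 - 4) = sqrt(384.0000) = 19.5959

19.5959


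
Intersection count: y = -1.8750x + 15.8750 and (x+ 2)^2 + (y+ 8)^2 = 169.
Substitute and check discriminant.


Substitute y = -1.8750x + 15.8750: (x+ 2)^2 + (-1.8750x+15.8750+ 8)^2 = 169
Expand to Ax^2 + Bx + C = 0, where b-k = 23.875
A = 1+m^2 = 4.515625
B = 2(m(b-k) - h) = 2(-1.8750*23.875 + 2) = -85.53125
C = h^2 + (b-k)^2 - r^2 = 4 + 570.015625 - 169 = 405.015625
disc = B^2-4AC = 7315.5947 - 7315.5947 = 0
disc = 0

1 intersection point (tangent)


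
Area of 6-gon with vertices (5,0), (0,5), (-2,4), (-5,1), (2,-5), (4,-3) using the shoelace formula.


sum(xi*y_{i+1}) = 5*5 + 0*4 - 2*1 - 5*(-5) + 2*(-3) + 4*0 = 42
sum(yi*x_{i+1}) = 0*0 + 5*(-2) + 4*(-5) + 1*2 - 5*4 - 3*5 = -63
Area = |42 + 63|/2 = 105/2 = 52.5000

52.5000 sq units


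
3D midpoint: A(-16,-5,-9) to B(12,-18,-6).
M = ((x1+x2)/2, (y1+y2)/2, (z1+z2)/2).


Mx = (-16+12)/2 = -2.0000
My = (-5- 18)/2 = -11.5000
Mz = (-9- 6)/2 = -7.5000

M = (-2.0000, -11.5000, -7.5000)


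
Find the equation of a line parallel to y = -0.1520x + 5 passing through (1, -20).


Parallel lines have equal slopes.
m2 = -0.1520
b2 = -20 + 0.1520*1 = -19.8480

y = -0.1520x - 19.8480


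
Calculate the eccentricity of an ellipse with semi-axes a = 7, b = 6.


c = sqrt(49-36) = sqrt(13) = 3.6056
e = c/a = sqrt(13)/7 = 0.5151

e = 0.5151


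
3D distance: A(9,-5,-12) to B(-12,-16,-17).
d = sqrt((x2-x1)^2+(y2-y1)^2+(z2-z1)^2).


dx=-21, dy=-11, dz=-5
d = sqrt(441+121+25) = sqrt(587) = 24.2281

24.2281


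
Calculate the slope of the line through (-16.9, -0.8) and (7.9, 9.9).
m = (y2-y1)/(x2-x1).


dy = 9.9 + 0.8 = 10.7
dx = 7.9 + 16.9 = 24.8
m = 10.7/24.8 = 0.4315

m = 0.4315


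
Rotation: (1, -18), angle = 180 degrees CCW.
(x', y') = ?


cos(180) = -1, sin(180) = 0
x' = 1*(-1) + 18*0 = -1
y' = 1*0 - 18*(-1) = 18

(-1, 18)


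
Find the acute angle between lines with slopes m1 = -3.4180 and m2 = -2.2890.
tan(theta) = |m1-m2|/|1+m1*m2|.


m1-m2 = -1.129
1+m1*m2 = 8.823802
tan(theta) = |-1.129/8.823802| = 0.127949
theta = arctan(|-1.129/8.823802|) = 7.2913 degrees (acute angle)

7.2913 degrees


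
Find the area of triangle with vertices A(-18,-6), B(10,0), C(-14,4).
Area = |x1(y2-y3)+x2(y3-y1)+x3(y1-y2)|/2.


-18*(0-4) = 72
10*(4+ 6) = 100
-14*(-6-0) = 84
sum = 256
Area = |256|/2 = 128.0000

128.0000 sq units


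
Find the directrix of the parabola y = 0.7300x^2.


a = 0.7300
1/(4a) = 0.3425
directrix: y = -0.3425 = -0.3425

y = -0.3425


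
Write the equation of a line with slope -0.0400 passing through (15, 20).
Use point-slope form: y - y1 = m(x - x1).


y - 20 = -0.0400(x - 15)
y = -0.0400x + 20 + 0.0400*15
y = -0.0400x + 20.6000

y = -0.0400x + 20.6000


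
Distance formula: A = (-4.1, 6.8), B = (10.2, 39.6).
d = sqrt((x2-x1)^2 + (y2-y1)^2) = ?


dx = 10.2 + 4.1 = 14.3
dy = 39.6 - 6.8 = 32.8
d = sqrt(204.49 + 1075.84) = sqrt(1280.33) = 35.7817

35.7817


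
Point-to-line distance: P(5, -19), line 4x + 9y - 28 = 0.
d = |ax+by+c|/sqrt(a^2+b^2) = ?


|4*5 + 9*(-19) - 28| = |-179| = 179
sqrt(16 + 81) = sqrt(97) = 9.8489
d = 179/sqrt(97) = 18.1747

18.1747


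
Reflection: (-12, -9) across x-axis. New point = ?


Reflection rule for x-axis: (x, -y)
(-12, -9) -> (-12, 9)

(-12, 9)


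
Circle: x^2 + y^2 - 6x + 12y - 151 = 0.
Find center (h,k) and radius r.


h = -D/2 = 6/2 = 3
k = -E/2 = -12/2 = -6
r^2 = h^2 + k^2 - F = 9 + 36 + 151 = 196
r = 14

Center (3, -6), radius = 14


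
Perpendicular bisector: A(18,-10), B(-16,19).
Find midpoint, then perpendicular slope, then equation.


Midpoint = (1, 4.5)
Slope of AB = dy/dx = 29/(-34) = -0.8529
Perp slope = -dx/dy = 34/29 = 1.1724
b = My - (perp slope)*Mx = 4.5 + (-34*1)/29 = 4.5 - 1.1724 = 3.3276

y = 1.1724x + 3.3276


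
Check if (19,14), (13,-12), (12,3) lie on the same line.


19*(-12-3) + 13*(3-14) + 12*(14+ 12)
= -285 - 143 + 312 = -116

No, not collinear (determinant = -116)
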